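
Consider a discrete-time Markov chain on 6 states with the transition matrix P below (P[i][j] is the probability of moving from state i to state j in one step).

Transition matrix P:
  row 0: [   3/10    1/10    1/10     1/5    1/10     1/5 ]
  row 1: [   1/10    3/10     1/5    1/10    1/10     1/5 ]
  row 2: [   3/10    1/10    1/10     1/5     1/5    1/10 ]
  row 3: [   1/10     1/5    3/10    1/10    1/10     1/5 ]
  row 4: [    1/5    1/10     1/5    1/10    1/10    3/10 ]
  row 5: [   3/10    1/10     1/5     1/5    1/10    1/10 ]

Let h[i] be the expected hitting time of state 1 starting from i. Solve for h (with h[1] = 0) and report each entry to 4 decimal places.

h = [8.5380, 0.0000, 8.5457, 7.7632, 8.6163, 8.5387]

First-step conditioning: h[1] = 0; for i ≠ 1, h[i] = 1 + Σ_k P[i][k]·h[k].
  h[0] = 1 + 3/10·h[0] + 1/10·h[2] + 1/5·h[3] + 1/10·h[4] + 1/5·h[5]
  h[2] = 1 + 3/10·h[0] + 1/10·h[2] + 1/5·h[3] + 1/5·h[4] + 1/10·h[5]
  h[3] = 1 + 1/10·h[0] + 3/10·h[2] + 1/10·h[3] + 1/10·h[4] + 1/5·h[5]
  h[4] = 1 + 1/5·h[0] + 1/5·h[2] + 1/10·h[3] + 1/10·h[4] + 3/10·h[5]
  h[5] = 1 + 3/10·h[0] + 1/5·h[2] + 1/5·h[3] + 1/10·h[4] + 1/10·h[5]
Solving the 5×5 linear system over states ≠ 1 gives exactly h = [30250/3543, 0, 20185/2362, 27505/3543, 61055/7086, 60505/7086] (h[1] = 0 is the target).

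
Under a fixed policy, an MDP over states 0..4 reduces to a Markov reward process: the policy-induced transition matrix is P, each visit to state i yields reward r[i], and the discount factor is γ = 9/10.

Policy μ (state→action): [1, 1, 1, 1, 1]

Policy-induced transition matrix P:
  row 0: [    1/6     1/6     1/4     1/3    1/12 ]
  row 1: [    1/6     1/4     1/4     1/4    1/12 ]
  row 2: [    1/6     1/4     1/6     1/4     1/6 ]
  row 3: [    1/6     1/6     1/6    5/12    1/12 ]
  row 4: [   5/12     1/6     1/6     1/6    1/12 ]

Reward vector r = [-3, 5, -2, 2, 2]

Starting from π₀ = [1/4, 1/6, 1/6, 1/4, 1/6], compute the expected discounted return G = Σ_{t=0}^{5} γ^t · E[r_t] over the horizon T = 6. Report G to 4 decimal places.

t=0: π = [0.2500, 0.1667, 0.1667, 0.2500, 0.1667], E[r] = 0.5833, γ^t·E[r] = 0.583333, running G = 0.583333
t=1: π = [0.2083, 0.1944, 0.2014, 0.2986, 0.0972], E[r] = 0.7361, γ^t·E[r] = 0.662500, running G = 1.245833
t=2: π = [0.1910, 0.1997, 0.2002, 0.3090, 0.1001], E[r] = 0.8432, γ^t·E[r] = 0.682969, running G = 1.928802
t=3: π = [0.1917, 0.2000, 0.1992, 0.3091, 0.1000], E[r] = 0.8446, γ^t·E[r] = 0.615727, running G = 2.544529
t=4: π = [0.1917, 0.1999, 0.1993, 0.3092, 0.0999], E[r] = 0.8442, γ^t·E[r] = 0.553890, running G = 3.098419
t=5: π = [0.1917, 0.1999, 0.1993, 0.3092, 0.0999], E[r] = 0.8444, γ^t·E[r] = 0.498584, running G = 3.597003

G = 3.5970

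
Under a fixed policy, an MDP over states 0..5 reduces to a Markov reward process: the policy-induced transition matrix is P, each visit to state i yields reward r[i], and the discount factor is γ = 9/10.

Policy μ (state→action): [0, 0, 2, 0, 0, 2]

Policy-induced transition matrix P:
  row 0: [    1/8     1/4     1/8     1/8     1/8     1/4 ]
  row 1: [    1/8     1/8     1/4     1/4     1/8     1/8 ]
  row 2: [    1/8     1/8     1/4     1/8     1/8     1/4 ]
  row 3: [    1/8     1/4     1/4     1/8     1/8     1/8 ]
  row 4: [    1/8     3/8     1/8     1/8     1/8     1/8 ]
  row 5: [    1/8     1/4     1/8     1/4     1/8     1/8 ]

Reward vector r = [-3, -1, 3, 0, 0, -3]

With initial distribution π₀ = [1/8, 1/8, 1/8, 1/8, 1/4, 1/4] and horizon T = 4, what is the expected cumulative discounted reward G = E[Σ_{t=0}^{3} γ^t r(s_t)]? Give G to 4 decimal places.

t=0: π = [0.1250, 0.1250, 0.1250, 0.1250, 0.2500, 0.2500], E[r] = -0.8750, γ^t·E[r] = -0.875000, running G = -0.875000
t=1: π = [0.1250, 0.2500, 0.1719, 0.1719, 0.1250, 0.1563], E[r] = -0.5781, γ^t·E[r] = -0.520313, running G = -1.395313
t=2: π = [0.1250, 0.2129, 0.1992, 0.1758, 0.1250, 0.1621], E[r] = -0.4766, γ^t·E[r] = -0.386016, running G = -1.781328
t=3: π = [0.1250, 0.2141, 0.1985, 0.1719, 0.1250, 0.1655], E[r] = -0.4902, γ^t·E[r] = -0.357381, running G = -2.138709

G = -2.1387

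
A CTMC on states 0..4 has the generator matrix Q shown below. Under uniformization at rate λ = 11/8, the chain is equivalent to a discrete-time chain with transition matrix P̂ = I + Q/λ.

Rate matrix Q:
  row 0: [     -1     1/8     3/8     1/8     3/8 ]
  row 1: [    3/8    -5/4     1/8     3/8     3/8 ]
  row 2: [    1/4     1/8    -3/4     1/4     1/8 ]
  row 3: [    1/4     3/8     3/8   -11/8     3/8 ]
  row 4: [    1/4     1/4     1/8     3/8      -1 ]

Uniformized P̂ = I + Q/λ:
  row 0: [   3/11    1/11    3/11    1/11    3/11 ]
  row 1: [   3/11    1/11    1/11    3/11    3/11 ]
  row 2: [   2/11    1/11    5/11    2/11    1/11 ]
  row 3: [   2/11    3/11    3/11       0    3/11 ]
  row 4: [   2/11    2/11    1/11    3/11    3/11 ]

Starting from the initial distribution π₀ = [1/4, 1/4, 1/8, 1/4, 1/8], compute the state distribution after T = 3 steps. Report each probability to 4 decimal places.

t=0: π = [0.2500, 0.2500, 0.1250, 0.2500, 0.1250]
t=1: π = [0.2273, 0.1477, 0.2273, 0.1477, 0.2500]
t=2: π = [0.2159, 0.1405, 0.2417, 0.1705, 0.2314]
t=3: π = [0.2142, 0.1429, 0.2491, 0.1650, 0.2288]

π = [0.2142, 0.1429, 0.2491, 0.1650, 0.2288]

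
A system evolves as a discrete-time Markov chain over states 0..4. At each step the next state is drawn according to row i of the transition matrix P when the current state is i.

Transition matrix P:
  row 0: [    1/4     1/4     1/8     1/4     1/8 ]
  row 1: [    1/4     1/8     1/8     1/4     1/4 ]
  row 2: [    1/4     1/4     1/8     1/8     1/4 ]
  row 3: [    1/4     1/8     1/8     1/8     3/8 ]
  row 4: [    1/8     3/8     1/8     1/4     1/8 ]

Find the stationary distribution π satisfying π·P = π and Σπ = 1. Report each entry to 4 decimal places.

Balance equations π_j = Σ_i π_i·P[i][j]:
  π_0 = 1/4·π_0 + 1/4·π_1 + 1/4·π_2 + 1/4·π_3 + 1/8·π_4
  π_1 = 1/4·π_0 + 1/8·π_1 + 1/4·π_2 + 1/8·π_3 + 3/8·π_4
  π_2 = 1/8·π_0 + 1/8·π_1 + 1/8·π_2 + 1/8·π_3 + 1/8·π_4
  π_3 = 1/4·π_0 + 1/4·π_1 + 1/8·π_2 + 1/8·π_3 + 1/4·π_4
  normalize: π_0 + π_1 + π_2 + π_3 + π_4 = 1
Solving the linear system gives exactly π = [379/1704, 127/568, 1/8, 5/24, 47/213].

π = [0.2224, 0.2236, 0.1250, 0.2083, 0.2207]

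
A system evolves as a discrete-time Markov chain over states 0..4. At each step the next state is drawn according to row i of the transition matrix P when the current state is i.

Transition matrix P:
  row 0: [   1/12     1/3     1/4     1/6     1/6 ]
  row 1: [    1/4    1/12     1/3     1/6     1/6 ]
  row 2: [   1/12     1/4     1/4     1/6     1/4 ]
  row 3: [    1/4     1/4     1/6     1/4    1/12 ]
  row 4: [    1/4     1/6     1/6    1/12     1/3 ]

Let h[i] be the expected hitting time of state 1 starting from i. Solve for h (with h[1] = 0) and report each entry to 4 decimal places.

h = [3.7425, 0.0000, 4.1117, 3.9867, 4.4297]

First-step conditioning: h[1] = 0; for i ≠ 1, h[i] = 1 + Σ_k P[i][k]·h[k].
  h[0] = 1 + 1/12·h[0] + 1/4·h[2] + 1/6·h[3] + 1/6·h[4]
  h[2] = 1 + 1/12·h[0] + 1/4·h[2] + 1/6·h[3] + 1/4·h[4]
  h[3] = 1 + 1/4·h[0] + 1/6·h[2] + 1/4·h[3] + 1/12·h[4]
  h[4] = 1 + 1/4·h[0] + 1/6·h[2] + 1/12·h[3] + 1/3·h[4]
Solving the 4×4 linear system over states ≠ 1 gives exactly h = [7908/2113, 0, 8688/2113, 8424/2113, 9360/2113] (h[1] = 0 is the target).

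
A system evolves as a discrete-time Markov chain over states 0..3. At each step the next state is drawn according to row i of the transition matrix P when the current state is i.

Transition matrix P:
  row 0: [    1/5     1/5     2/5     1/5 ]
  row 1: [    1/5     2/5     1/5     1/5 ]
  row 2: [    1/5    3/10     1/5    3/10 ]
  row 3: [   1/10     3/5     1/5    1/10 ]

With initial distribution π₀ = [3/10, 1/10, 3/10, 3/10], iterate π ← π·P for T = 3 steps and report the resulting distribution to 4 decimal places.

t=0: π = [0.3000, 0.1000, 0.3000, 0.3000]
t=1: π = [0.1700, 0.3700, 0.2600, 0.2000]
t=2: π = [0.1800, 0.3800, 0.2340, 0.2060]
t=3: π = [0.1794, 0.3818, 0.2360, 0.2028]

π = [0.1794, 0.3818, 0.2360, 0.2028]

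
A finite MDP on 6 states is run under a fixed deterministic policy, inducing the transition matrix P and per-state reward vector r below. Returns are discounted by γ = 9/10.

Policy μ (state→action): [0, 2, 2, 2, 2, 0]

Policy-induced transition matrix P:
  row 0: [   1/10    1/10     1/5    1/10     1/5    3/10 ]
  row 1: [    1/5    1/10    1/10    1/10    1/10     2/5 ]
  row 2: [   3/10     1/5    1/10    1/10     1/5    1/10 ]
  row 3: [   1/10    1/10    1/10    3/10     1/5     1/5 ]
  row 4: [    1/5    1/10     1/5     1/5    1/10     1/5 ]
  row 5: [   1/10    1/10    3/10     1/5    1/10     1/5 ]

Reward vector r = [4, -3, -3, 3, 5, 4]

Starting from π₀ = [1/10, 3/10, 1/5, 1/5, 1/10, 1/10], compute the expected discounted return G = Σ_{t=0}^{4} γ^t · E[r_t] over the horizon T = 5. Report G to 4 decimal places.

G = 6.5544

t=0: π = [0.1000, 0.3000, 0.2000, 0.2000, 0.1000, 0.1000], E[r] = 0.4000, γ^t·E[r] = 0.400000, running G = 0.400000
t=1: π = [0.1800, 0.1200, 0.1400, 0.1600, 0.1500, 0.2500], E[r] = 2.1700, γ^t·E[r] = 1.953000, running G = 2.353000
t=2: π = [0.1550, 0.1140, 0.1830, 0.1720, 0.1480, 0.2280], E[r] = 1.8970, γ^t·E[r] = 1.536570, running G = 3.889570
t=3: π = [0.1628, 0.1183, 0.1759, 0.1720, 0.1510, 0.2200], E[r] = 1.9196, γ^t·E[r] = 1.399388, running G = 5.288958
t=4: π = [0.1621, 0.1176, 0.1754, 0.1715, 0.1511, 0.2224], E[r] = 1.9288, γ^t·E[r] = 1.265473, running G = 6.554431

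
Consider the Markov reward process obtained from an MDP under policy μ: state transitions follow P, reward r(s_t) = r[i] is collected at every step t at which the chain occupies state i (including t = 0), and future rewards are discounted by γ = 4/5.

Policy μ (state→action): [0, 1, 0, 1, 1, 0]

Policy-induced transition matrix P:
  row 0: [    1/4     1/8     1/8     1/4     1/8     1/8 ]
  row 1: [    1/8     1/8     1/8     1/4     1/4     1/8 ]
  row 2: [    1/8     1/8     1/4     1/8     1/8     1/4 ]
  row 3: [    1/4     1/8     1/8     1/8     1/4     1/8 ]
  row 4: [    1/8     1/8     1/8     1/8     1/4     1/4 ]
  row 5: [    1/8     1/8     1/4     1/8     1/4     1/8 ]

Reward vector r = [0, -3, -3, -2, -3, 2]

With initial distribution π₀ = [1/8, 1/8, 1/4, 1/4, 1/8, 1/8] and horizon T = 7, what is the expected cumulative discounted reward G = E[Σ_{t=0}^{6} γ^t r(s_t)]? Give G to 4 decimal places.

t=0: π = [0.1250, 0.1250, 0.2500, 0.2500, 0.1250, 0.1250], E[r] = -1.7500, γ^t·E[r] = -1.750000, running G = -1.750000
t=1: π = [0.1719, 0.1250, 0.1719, 0.1563, 0.2031, 0.1719], E[r] = -1.4688, γ^t·E[r] = -1.175000, running G = -2.925000
t=2: π = [0.1660, 0.1250, 0.1680, 0.1621, 0.2070, 0.1719], E[r] = -1.4805, γ^t·E[r] = -0.947500, running G = -3.872500
t=3: π = [0.1660, 0.1250, 0.1675, 0.1614, 0.2083, 0.1719], E[r] = -1.4812, γ^t·E[r] = -0.758375, running G = -4.630875
t=4: π = [0.1659, 0.1250, 0.1674, 0.1614, 0.2083, 0.1720], E[r] = -1.4810, γ^t·E[r] = -0.606625, running G = -5.237500
t=5: π = [0.1659, 0.1250, 0.1674, 0.1614, 0.2083, 0.1720], E[r] = -1.4811, γ^t·E[r] = -0.485315, running G = -5.722815
t=6: π = [0.1659, 0.1250, 0.1674, 0.1614, 0.2083, 0.1720], E[r] = -1.4811, γ^t·E[r] = -0.388251, running G = -6.111066

G = -6.1111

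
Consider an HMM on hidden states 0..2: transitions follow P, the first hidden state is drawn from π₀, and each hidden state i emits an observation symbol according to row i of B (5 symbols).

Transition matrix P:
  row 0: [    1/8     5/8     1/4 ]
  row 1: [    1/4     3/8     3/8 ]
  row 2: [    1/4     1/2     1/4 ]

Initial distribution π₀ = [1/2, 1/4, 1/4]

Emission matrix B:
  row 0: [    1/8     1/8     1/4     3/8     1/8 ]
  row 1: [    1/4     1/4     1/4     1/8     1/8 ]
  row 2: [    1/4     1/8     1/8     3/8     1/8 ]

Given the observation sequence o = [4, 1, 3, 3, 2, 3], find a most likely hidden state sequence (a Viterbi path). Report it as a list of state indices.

path = [0, 1, 2, 0, 1, 2]

t=0: δ = [6.250e-02, 3.125e-02, 3.125e-02]  (obs o_0=4)
t=1: δ = [9.766e-04, 9.766e-03, 1.953e-03]  ψ = [0, 0, 0]  (obs o_1=1)
t=2: δ = [9.155e-04, 4.578e-04, 1.373e-03]  ψ = [1, 1, 1]  (obs o_2=3)
t=3: δ = [1.287e-04, 8.583e-05, 1.287e-04]  ψ = [2, 2, 2]  (obs o_3=3)
t=4: δ = [8.047e-06, 2.012e-05, 4.023e-06]  ψ = [2, 0, 0]  (obs o_4=2)
t=5: δ = [1.886e-06, 9.430e-07, 2.829e-06]  ψ = [1, 1, 1]  (obs o_5=3)
backtrack: best end state = 2; path = [0, 1, 2, 0, 1, 2]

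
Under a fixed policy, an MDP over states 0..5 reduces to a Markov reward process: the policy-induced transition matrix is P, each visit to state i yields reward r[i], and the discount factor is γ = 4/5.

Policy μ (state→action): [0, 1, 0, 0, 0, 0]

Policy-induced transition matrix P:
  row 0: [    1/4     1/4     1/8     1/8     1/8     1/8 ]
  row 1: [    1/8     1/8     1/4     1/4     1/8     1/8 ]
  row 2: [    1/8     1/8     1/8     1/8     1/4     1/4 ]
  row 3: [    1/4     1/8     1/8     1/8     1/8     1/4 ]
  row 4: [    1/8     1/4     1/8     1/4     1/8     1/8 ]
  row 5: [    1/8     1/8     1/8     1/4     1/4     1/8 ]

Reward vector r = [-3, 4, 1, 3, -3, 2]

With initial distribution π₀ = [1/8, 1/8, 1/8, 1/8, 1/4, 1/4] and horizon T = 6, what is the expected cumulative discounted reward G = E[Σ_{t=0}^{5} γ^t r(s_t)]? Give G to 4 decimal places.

t=0: π = [0.1250, 0.1250, 0.1250, 0.1250, 0.2500, 0.2500], E[r] = 0.3750, γ^t·E[r] = 0.375000, running G = 0.375000
t=1: π = [0.1563, 0.1719, 0.1406, 0.2031, 0.1719, 0.1563], E[r] = 0.7656, γ^t·E[r] = 0.612500, running G = 0.987500
t=2: π = [0.1699, 0.1660, 0.1465, 0.1875, 0.1621, 0.1680], E[r] = 0.7129, γ^t·E[r] = 0.456250, running G = 1.443750
t=3: π = [0.1697, 0.1665, 0.1458, 0.1870, 0.1643, 0.1667], E[r] = 0.7043, γ^t·E[r] = 0.360625, running G = 1.804375
t=4: π = [0.1696, 0.1667, 0.1458, 0.1872, 0.1641, 0.1666], E[r] = 0.7066, γ^t·E[r] = 0.289438, running G = 2.093813
t=5: π = [0.1696, 0.1667, 0.1458, 0.1872, 0.1641, 0.1666], E[r] = 0.7065, γ^t·E[r] = 0.231506, running G = 2.325319

G = 2.3253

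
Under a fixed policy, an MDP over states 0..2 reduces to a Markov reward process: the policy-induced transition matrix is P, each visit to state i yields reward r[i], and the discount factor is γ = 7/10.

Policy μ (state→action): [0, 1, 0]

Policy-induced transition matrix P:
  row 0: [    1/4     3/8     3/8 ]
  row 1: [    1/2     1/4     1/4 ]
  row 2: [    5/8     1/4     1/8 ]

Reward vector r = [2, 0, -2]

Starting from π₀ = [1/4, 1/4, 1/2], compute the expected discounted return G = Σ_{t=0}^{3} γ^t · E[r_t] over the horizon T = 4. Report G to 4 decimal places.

t=0: π = [0.2500, 0.2500, 0.5000], E[r] = -0.5000, γ^t·E[r] = -0.500000, running G = -0.500000
t=1: π = [0.5000, 0.2813, 0.2188], E[r] = 0.5625, γ^t·E[r] = 0.393750, running G = -0.106250
t=2: π = [0.4023, 0.3125, 0.2852], E[r] = 0.2344, γ^t·E[r] = 0.114844, running G = 0.008594
t=3: π = [0.4351, 0.3003, 0.2646], E[r] = 0.3408, γ^t·E[r] = 0.116901, running G = 0.125495

G = 0.1255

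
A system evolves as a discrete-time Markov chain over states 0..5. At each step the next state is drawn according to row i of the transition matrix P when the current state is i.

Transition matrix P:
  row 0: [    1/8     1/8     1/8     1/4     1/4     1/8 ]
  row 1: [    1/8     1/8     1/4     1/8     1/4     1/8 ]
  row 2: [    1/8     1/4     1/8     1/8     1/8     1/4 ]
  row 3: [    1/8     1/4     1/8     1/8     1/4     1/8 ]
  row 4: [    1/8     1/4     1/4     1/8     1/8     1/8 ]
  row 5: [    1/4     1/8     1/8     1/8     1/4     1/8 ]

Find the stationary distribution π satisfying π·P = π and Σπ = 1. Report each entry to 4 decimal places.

π = [0.1433, 0.1900, 0.1741, 0.1429, 0.2029, 0.1468]

Balance equations π_j = Σ_i π_i·P[i][j]:
  π_0 = 1/8·π_0 + 1/8·π_1 + 1/8·π_2 + 1/8·π_3 + 1/8·π_4 + 1/4·π_5
  π_1 = 1/8·π_0 + 1/8·π_1 + 1/4·π_2 + 1/4·π_3 + 1/4·π_4 + 1/8·π_5
  π_2 = 1/8·π_0 + 1/4·π_1 + 1/8·π_2 + 1/8·π_3 + 1/4·π_4 + 1/8·π_5
  π_3 = 1/4·π_0 + 1/8·π_1 + 1/8·π_2 + 1/8·π_3 + 1/8·π_4 + 1/8·π_5
  π_4 = 1/4·π_0 + 1/4·π_1 + 1/8·π_2 + 1/4·π_3 + 1/8·π_4 + 1/4·π_5
  normalize: π_0 + π_1 + π_2 + π_3 + π_4 + π_5 = 1
Solving the linear system gives exactly π = [671/4681, 2668/14043, 815/4681, 669/4681, 2849/14043, 687/4681].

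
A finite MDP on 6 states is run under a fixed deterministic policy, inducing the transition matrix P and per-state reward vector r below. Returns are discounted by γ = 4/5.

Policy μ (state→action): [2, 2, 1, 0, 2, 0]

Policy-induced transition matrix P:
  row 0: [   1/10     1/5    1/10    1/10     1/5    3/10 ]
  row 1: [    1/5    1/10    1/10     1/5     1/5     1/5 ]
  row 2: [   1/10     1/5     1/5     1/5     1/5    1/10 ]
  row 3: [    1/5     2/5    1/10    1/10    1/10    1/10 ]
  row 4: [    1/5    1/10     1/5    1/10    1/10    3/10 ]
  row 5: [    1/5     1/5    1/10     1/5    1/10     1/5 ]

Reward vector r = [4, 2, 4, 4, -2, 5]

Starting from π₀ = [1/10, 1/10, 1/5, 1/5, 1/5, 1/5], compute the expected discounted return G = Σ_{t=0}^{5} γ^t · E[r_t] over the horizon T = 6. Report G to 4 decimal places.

t=0: π = [0.1000, 0.1000, 0.2000, 0.2000, 0.2000, 0.2000], E[r] = 2.8000, γ^t·E[r] = 2.800000, running G = 2.800000
t=1: π = [0.1700, 0.2100, 0.1400, 0.1500, 0.1400, 0.1900], E[r] = 2.9300, γ^t·E[r] = 2.344000, running G = 5.144000
t=2: π = [0.1690, 0.1950, 0.1280, 0.1540, 0.1520, 0.2020], E[r] = 2.9000, γ^t·E[r] = 1.856000, running G = 7.000000
t=3: π = [0.1703, 0.1961, 0.1280, 0.1525, 0.1492, 0.2039], E[r] = 2.9165, γ^t·E[r] = 1.493248, running G = 8.493248
t=4: π = [0.1702, 0.1960, 0.1277, 0.1528, 0.1494, 0.2039], E[r] = 2.9153, γ^t·E[r] = 1.194115, running G = 9.687363
t=5: π = [0.1702, 0.1960, 0.1277, 0.1528, 0.1494, 0.2039], E[r] = 2.9156, γ^t·E[r] = 0.955369, running G = 10.642732

G = 10.6427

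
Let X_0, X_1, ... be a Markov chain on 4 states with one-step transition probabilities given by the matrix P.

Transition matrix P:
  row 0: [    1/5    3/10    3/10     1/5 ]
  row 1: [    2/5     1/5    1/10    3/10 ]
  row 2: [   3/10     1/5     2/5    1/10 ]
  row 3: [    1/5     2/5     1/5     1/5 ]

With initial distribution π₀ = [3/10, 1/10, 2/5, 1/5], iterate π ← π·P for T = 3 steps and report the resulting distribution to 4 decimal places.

t=0: π = [0.3000, 0.1000, 0.4000, 0.2000]
t=1: π = [0.2600, 0.2700, 0.3000, 0.1700]
t=2: π = [0.2840, 0.2600, 0.2590, 0.1970]
t=3: π = [0.2779, 0.2678, 0.2542, 0.2001]

π = [0.2779, 0.2678, 0.2542, 0.2001]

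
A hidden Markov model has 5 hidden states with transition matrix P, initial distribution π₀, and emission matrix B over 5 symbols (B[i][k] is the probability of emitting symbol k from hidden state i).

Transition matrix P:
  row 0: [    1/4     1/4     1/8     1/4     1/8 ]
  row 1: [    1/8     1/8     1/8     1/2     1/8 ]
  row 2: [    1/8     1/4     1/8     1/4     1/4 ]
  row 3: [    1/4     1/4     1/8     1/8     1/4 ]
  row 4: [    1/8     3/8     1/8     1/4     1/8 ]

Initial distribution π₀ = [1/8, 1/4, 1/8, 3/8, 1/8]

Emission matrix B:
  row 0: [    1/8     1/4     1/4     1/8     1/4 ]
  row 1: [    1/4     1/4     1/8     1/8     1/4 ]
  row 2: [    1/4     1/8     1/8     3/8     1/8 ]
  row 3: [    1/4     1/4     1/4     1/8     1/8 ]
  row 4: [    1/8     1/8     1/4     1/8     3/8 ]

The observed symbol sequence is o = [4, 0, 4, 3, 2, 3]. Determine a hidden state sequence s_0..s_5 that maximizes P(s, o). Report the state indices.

path = [1, 3, 4, 1, 3, 2]

t=0: δ = [3.125e-02, 6.250e-02, 1.562e-02, 4.688e-02, 4.688e-02]  (obs o_0=4)
t=1: δ = [1.465e-03, 4.395e-03, 1.953e-03, 7.812e-03, 1.465e-03]  ψ = [3, 4, 1, 1, 3]  (obs o_1=0)
t=2: δ = [4.883e-04, 4.883e-04, 1.221e-04, 2.747e-04, 7.324e-04]  ψ = [3, 3, 3, 1, 3]  (obs o_2=4)
t=3: δ = [1.526e-05, 3.433e-05, 3.433e-05, 3.052e-05, 1.144e-05]  ψ = [0, 4, 4, 1, 4]  (obs o_3=3)
t=4: δ = [1.907e-06, 1.073e-06, 5.364e-07, 4.292e-06, 2.146e-06]  ψ = [3, 2, 1, 1, 2]  (obs o_4=2)
t=5: δ = [1.341e-07, 1.341e-07, 2.012e-07, 6.706e-08, 1.341e-07]  ψ = [3, 3, 3, 1, 3]  (obs o_5=3)
backtrack: best end state = 2; path = [1, 3, 4, 1, 3, 2]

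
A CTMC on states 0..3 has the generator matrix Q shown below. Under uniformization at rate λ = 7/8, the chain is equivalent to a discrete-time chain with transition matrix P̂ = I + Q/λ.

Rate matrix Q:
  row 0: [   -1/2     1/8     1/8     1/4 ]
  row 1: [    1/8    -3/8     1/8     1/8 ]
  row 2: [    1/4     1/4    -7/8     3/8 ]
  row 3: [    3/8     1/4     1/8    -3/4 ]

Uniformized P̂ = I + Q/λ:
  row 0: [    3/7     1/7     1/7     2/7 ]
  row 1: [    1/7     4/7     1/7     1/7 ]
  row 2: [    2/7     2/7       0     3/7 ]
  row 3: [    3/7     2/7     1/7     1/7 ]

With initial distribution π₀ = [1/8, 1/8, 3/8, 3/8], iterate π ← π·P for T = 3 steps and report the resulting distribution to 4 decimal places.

t=0: π = [0.1250, 0.1250, 0.3750, 0.3750]
t=1: π = [0.3393, 0.3036, 0.0893, 0.2679]
t=2: π = [0.3291, 0.3240, 0.1301, 0.2168]
t=3: π = [0.3174, 0.3313, 0.1243, 0.2270]

π = [0.3174, 0.3313, 0.1243, 0.2270]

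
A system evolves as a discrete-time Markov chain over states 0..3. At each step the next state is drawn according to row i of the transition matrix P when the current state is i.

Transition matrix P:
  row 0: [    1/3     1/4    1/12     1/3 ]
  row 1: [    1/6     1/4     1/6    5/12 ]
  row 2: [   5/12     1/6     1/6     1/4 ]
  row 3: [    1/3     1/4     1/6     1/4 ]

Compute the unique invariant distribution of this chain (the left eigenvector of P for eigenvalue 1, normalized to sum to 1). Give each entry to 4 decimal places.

π = [0.3054, 0.2382, 0.1412, 0.3152]

Balance equations π_j = Σ_i π_i·P[i][j]:
  π_0 = 1/3·π_0 + 1/6·π_1 + 5/12·π_2 + 1/3·π_3
  π_1 = 1/4·π_0 + 1/4·π_1 + 1/6·π_2 + 1/4·π_3
  π_2 = 1/12·π_0 + 1/6·π_1 + 1/6·π_2 + 1/6·π_3
  normalize: π_0 + π_1 + π_2 + π_3 = 1
Solving the linear system gives exactly π = [266/871, 415/1742, 123/871, 549/1742].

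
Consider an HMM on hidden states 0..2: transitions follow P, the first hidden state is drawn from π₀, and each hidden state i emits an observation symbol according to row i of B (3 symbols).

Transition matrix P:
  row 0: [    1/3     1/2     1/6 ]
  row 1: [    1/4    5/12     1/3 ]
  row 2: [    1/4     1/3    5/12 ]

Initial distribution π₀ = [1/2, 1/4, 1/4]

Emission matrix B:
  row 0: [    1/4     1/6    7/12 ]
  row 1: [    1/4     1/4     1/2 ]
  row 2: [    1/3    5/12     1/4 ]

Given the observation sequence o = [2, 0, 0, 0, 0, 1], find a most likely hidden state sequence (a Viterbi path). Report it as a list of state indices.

path = [0, 1, 2, 2, 2, 2]

t=0: δ = [2.917e-01, 1.250e-01, 6.250e-02]  (obs o_0=2)
t=1: δ = [2.431e-02, 3.646e-02, 1.620e-02]  ψ = [0, 0, 0]  (obs o_1=0)
t=2: δ = [2.279e-03, 3.798e-03, 4.051e-03]  ψ = [1, 1, 1]  (obs o_2=0)
t=3: δ = [2.532e-04, 3.956e-04, 5.626e-04]  ψ = [2, 1, 2]  (obs o_3=0)
t=4: δ = [3.516e-05, 4.689e-05, 7.814e-05]  ψ = [2, 2, 2]  (obs o_4=0)
t=5: δ = [3.256e-06, 6.512e-06, 1.357e-05]  ψ = [2, 2, 2]  (obs o_5=1)
backtrack: best end state = 2; path = [0, 1, 2, 2, 2, 2]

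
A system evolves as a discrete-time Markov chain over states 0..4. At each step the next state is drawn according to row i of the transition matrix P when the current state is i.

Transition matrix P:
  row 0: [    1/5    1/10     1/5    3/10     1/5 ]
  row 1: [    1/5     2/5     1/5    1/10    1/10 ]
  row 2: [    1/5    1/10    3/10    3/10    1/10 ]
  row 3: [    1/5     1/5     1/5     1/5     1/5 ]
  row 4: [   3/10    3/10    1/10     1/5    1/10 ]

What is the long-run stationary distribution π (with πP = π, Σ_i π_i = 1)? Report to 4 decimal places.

Balance equations π_j = Σ_i π_i·P[i][j]:
  π_0 = 1/5·π_0 + 1/5·π_1 + 1/5·π_2 + 1/5·π_3 + 3/10·π_4
  π_1 = 1/10·π_0 + 2/5·π_1 + 1/10·π_2 + 1/5·π_3 + 3/10·π_4
  π_2 = 1/5·π_0 + 1/5·π_1 + 3/10·π_2 + 1/5·π_3 + 1/10·π_4
  π_3 = 3/10·π_0 + 1/10·π_1 + 3/10·π_2 + 1/5·π_3 + 1/5·π_4
  normalize: π_0 + π_1 + π_2 + π_3 + π_4 = 1
Solving the linear system gives exactly π = [1700/7931, 244/1133, 1636/7931, 159/721, 1138/7931].

π = [0.2143, 0.2154, 0.2063, 0.2205, 0.1435]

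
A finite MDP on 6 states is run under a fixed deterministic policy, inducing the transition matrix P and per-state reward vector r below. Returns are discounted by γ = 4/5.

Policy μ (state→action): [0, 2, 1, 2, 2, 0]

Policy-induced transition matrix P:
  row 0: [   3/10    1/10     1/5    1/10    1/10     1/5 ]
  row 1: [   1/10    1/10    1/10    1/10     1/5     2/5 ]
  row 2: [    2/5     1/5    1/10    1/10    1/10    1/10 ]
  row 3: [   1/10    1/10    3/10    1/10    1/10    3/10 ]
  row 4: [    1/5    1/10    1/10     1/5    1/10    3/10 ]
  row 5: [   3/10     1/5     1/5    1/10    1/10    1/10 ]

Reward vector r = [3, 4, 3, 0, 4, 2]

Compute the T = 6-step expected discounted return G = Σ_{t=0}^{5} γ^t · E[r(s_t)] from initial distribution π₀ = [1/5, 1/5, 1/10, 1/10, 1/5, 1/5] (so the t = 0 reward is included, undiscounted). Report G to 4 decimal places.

t=0: π = [0.2000, 0.2000, 0.1000, 0.1000, 0.2000, 0.2000], E[r] = 2.9000, γ^t·E[r] = 2.900000, running G = 2.900000
t=1: π = [0.2300, 0.1300, 0.1600, 0.1200, 0.1200, 0.2400], E[r] = 2.6500, γ^t·E[r] = 2.120000, running G = 5.020000
t=2: π = [0.2540, 0.1400, 0.1710, 0.1120, 0.1130, 0.2100], E[r] = 2.7070, γ^t·E[r] = 1.732480, running G = 6.752480
t=3: π = [0.2554, 0.1381, 0.1688, 0.1113, 0.1140, 0.2124], E[r] = 2.7058, γ^t·E[r] = 1.385370, running G = 8.137850
t=4: π = [0.2556, 0.1381, 0.1690, 0.1114, 0.1138, 0.2120], E[r] = 2.7057, γ^t·E[r] = 1.108255, running G = 9.246104
t=5: π = [0.2556, 0.1381, 0.1690, 0.1114, 0.1138, 0.2120], E[r] = 2.7057, γ^t·E[r] = 0.886616, running G = 10.132721

G = 10.1327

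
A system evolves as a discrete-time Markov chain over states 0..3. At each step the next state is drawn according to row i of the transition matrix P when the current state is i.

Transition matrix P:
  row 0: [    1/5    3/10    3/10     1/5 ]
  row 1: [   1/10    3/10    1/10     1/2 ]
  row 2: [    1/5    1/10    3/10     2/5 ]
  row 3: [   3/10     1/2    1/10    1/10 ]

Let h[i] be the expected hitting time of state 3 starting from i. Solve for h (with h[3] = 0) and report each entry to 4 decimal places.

h = [3.0769, 2.2436, 2.6282, 0.0000]

First-step conditioning: h[3] = 0; for i ≠ 3, h[i] = 1 + Σ_k P[i][k]·h[k].
  h[0] = 1 + 1/5·h[0] + 3/10·h[1] + 3/10·h[2]
  h[1] = 1 + 1/10·h[0] + 3/10·h[1] + 1/10·h[2]
  h[2] = 1 + 1/5·h[0] + 1/10·h[1] + 3/10·h[2]
Solving the 3×3 linear system over states ≠ 3 gives exactly h = [40/13, 175/78, 205/78, 0] (h[3] = 0 is the target).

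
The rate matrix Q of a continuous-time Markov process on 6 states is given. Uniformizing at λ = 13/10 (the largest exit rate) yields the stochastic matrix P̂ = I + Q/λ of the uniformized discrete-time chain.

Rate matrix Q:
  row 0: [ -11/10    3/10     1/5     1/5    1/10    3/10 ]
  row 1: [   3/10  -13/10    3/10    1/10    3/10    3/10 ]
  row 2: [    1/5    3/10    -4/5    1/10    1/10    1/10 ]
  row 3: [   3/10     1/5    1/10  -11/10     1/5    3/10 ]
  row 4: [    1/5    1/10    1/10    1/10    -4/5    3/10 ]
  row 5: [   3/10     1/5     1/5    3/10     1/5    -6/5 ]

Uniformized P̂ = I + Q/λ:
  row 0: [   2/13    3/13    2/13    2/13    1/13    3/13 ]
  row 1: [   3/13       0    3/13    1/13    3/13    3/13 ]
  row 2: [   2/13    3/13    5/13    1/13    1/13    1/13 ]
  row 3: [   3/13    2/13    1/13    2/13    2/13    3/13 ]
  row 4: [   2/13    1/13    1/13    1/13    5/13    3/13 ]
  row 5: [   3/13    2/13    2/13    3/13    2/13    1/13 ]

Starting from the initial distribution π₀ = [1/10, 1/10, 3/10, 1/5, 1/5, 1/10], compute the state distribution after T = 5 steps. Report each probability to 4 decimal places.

π = [0.1885, 0.1464, 0.1842, 0.1282, 0.1773, 0.1754]

t=0: π = [0.1000, 0.1000, 0.3000, 0.2000, 0.2000, 0.1000]
t=1: π = [0.1846, 0.1538, 0.2000, 0.1154, 0.1769, 0.1692]
t=2: π = [0.1876, 0.1462, 0.1893, 0.1260, 0.1769, 0.1740]
t=3: π = [0.1882, 0.1467, 0.1855, 0.1278, 0.1769, 0.1749]
t=4: π = [0.1884, 0.1464, 0.1845, 0.1281, 0.1772, 0.1753]
t=5: π = [0.1885, 0.1464, 0.1842, 0.1282, 0.1773, 0.1754]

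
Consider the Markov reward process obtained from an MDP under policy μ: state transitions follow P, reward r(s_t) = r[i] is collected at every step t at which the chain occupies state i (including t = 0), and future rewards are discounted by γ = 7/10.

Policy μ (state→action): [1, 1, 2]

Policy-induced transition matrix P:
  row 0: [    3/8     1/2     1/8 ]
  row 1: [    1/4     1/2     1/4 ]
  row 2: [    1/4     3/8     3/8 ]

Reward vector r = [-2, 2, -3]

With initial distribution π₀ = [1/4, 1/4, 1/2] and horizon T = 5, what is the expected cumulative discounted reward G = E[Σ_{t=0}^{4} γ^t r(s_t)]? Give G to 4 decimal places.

G = -2.2787

t=0: π = [0.2500, 0.2500, 0.5000], E[r] = -1.5000, γ^t·E[r] = -1.500000, running G = -1.500000
t=1: π = [0.2813, 0.4375, 0.2813], E[r] = -0.5313, γ^t·E[r] = -0.371875, running G = -1.871875
t=2: π = [0.2852, 0.4648, 0.2500], E[r] = -0.3906, γ^t·E[r] = -0.191406, running G = -2.063281
t=3: π = [0.2856, 0.4688, 0.2456], E[r] = -0.3706, γ^t·E[r] = -0.127118, running G = -2.190399
t=4: π = [0.2857, 0.4693, 0.2450], E[r] = -0.3678, γ^t·E[r] = -0.088308, running G = -2.278707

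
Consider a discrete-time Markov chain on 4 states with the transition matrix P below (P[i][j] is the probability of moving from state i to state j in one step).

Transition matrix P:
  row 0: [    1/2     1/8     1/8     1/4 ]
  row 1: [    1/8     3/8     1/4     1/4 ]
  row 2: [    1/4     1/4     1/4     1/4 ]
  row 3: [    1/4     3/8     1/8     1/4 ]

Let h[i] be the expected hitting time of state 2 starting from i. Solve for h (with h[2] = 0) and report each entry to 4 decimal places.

h = [6.4000, 5.3333, 0.0000, 6.1333]

First-step conditioning: h[2] = 0; for i ≠ 2, h[i] = 1 + Σ_k P[i][k]·h[k].
  h[0] = 1 + 1/2·h[0] + 1/8·h[1] + 1/4·h[3]
  h[1] = 1 + 1/8·h[0] + 3/8·h[1] + 1/4·h[3]
  h[3] = 1 + 1/4·h[0] + 3/8·h[1] + 1/4·h[3]
Solving the 3×3 linear system over states ≠ 2 gives exactly h = [32/5, 16/3, 0, 92/15] (h[2] = 0 is the target).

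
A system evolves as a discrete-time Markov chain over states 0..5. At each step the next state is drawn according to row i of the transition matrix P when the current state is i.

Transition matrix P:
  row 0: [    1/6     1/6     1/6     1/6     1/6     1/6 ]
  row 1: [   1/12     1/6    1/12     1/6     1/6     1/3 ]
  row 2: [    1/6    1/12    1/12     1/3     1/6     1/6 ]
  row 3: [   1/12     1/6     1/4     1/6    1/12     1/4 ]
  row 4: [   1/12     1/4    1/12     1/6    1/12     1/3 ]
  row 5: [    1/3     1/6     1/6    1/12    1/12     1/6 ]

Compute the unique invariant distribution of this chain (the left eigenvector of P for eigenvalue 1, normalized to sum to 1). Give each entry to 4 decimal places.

Balance equations π_j = Σ_i π_i·P[i][j]:
  π_0 = 1/6·π_0 + 1/12·π_1 + 1/6·π_2 + 1/12·π_3 + 1/12·π_4 + 1/3·π_5
  π_1 = 1/6·π_0 + 1/6·π_1 + 1/12·π_2 + 1/6·π_3 + 1/4·π_4 + 1/6·π_5
  π_2 = 1/6·π_0 + 1/12·π_1 + 1/12·π_2 + 1/4·π_3 + 1/12·π_4 + 1/6·π_5
  π_3 = 1/6·π_0 + 1/6·π_1 + 1/3·π_2 + 1/6·π_3 + 1/6·π_4 + 1/12·π_5
  π_4 = 1/6·π_0 + 1/6·π_1 + 1/6·π_2 + 1/12·π_3 + 1/12·π_4 + 1/12·π_5
  normalize: π_0 + π_1 + π_2 + π_3 + π_4 + π_5 = 1
Solving the linear system gives exactly π = [3737/22441, 48090/291733, 3252/22441, 3854/22441, 35890/291733, 5138/22441].

π = [0.1665, 0.1648, 0.1449, 0.1717, 0.1230, 0.2290]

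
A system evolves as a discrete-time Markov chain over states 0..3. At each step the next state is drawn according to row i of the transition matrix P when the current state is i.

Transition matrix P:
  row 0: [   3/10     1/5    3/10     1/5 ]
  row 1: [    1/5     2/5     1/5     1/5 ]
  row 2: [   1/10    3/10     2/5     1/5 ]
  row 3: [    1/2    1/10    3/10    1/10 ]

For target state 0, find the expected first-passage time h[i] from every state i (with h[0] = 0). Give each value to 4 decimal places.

h = [0.0000, 4.4000, 4.9500, 3.2500]

First-step conditioning: h[0] = 0; for i ≠ 0, h[i] = 1 + Σ_k P[i][k]·h[k].
  h[1] = 1 + 2/5·h[1] + 1/5·h[2] + 1/5·h[3]
  h[2] = 1 + 3/10·h[1] + 2/5·h[2] + 1/5·h[3]
  h[3] = 1 + 1/10·h[1] + 3/10·h[2] + 1/10·h[3]
Solving the 3×3 linear system over states ≠ 0 gives exactly h = [0, 22/5, 99/20, 13/4] (h[0] = 0 is the target).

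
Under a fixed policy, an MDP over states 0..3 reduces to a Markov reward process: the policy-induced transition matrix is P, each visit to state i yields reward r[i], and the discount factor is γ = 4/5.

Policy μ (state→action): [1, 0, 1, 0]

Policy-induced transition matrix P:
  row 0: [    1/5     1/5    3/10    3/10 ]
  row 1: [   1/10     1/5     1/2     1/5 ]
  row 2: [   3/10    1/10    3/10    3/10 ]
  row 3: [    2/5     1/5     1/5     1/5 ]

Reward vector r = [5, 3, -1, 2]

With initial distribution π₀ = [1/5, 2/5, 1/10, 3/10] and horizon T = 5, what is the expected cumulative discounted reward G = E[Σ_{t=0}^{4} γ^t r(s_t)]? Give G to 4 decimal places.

G = 7.3320

t=0: π = [0.2000, 0.4000, 0.1000, 0.3000], E[r] = 2.7000, γ^t·E[r] = 2.700000, running G = 2.700000
t=1: π = [0.2300, 0.1900, 0.3500, 0.2300], E[r] = 1.8300, γ^t·E[r] = 1.464000, running G = 4.164000
t=2: π = [0.2620, 0.1650, 0.3150, 0.2580], E[r] = 2.0060, γ^t·E[r] = 1.283840, running G = 5.447840
t=3: π = [0.2666, 0.1685, 0.3072, 0.2577], E[r] = 2.0467, γ^t·E[r] = 1.047910, running G = 6.495750
t=4: π = [0.2654, 0.1693, 0.3079, 0.2574], E[r] = 2.0417, γ^t·E[r] = 0.836289, running G = 7.332039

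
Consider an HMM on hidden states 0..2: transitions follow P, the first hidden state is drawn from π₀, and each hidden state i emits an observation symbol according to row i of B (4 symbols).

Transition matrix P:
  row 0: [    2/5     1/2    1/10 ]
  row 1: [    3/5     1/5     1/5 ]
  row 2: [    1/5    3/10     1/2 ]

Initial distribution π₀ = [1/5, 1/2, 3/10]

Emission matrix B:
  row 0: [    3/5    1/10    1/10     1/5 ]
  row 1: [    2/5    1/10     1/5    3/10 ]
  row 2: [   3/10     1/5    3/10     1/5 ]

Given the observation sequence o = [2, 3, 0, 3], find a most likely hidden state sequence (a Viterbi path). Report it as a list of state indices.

t=0: δ = [2.000e-02, 1.000e-01, 9.000e-02]  (obs o_0=2)
t=1: δ = [1.200e-02, 8.100e-03, 9.000e-03]  ψ = [1, 2, 2]  (obs o_1=3)
t=2: δ = [2.916e-03, 2.400e-03, 1.350e-03]  ψ = [1, 0, 2]  (obs o_2=0)
t=3: δ = [2.880e-04, 4.374e-04, 1.350e-04]  ψ = [1, 0, 2]  (obs o_3=3)
backtrack: best end state = 1; path = [2, 1, 0, 1]

path = [2, 1, 0, 1]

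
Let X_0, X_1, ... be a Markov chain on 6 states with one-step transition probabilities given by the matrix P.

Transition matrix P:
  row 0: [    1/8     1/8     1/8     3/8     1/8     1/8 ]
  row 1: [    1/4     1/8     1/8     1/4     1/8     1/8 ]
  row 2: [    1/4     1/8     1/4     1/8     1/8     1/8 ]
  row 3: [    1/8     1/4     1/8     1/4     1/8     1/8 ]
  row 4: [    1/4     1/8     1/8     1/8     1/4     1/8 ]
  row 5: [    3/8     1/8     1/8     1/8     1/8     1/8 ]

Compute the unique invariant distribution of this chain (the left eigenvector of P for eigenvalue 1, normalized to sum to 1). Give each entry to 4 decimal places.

π = [0.2111, 0.1531, 0.1429, 0.2250, 0.1429, 0.1250]

Balance equations π_j = Σ_i π_i·P[i][j]:
  π_0 = 1/8·π_0 + 1/4·π_1 + 1/4·π_2 + 1/8·π_3 + 1/4·π_4 + 3/8·π_5
  π_1 = 1/8·π_0 + 1/8·π_1 + 1/8·π_2 + 1/4·π_3 + 1/8·π_4 + 1/8·π_5
  π_2 = 1/8·π_0 + 1/8·π_1 + 1/4·π_2 + 1/8·π_3 + 1/8·π_4 + 1/8·π_5
  π_3 = 3/8·π_0 + 1/4·π_1 + 1/8·π_2 + 1/4·π_3 + 1/8·π_4 + 1/8·π_5
  π_4 = 1/8·π_0 + 1/8·π_1 + 1/8·π_2 + 1/8·π_3 + 1/4·π_4 + 1/8·π_5
  normalize: π_0 + π_1 + π_2 + π_3 + π_4 + π_5 = 1
Solving the linear system gives exactly π = [863/4088, 313/2044, 1/7, 115/511, 1/7, 1/8].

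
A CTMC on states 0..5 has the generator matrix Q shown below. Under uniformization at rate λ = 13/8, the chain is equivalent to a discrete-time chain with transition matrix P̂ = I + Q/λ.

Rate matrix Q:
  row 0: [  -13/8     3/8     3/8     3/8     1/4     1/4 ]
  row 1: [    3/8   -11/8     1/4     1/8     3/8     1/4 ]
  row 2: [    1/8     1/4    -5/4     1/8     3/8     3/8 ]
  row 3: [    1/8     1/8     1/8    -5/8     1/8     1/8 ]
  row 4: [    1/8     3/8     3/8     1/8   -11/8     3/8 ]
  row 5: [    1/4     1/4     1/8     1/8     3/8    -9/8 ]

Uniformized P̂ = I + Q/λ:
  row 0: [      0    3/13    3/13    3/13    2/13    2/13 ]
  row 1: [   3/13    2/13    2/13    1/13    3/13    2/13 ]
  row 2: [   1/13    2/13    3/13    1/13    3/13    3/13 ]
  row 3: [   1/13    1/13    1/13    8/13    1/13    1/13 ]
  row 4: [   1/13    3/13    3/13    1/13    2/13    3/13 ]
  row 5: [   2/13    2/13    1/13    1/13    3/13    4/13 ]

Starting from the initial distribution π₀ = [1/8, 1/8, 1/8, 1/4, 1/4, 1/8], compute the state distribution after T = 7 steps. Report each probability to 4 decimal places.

π = [0.1081, 0.1601, 0.1573, 0.2033, 0.1775, 0.1937]

t=0: π = [0.1250, 0.1250, 0.1250, 0.2500, 0.2500, 0.1250]
t=1: π = [0.0962, 0.1635, 0.1635, 0.2308, 0.1635, 0.1827]
t=2: π = [0.1087, 0.1561, 0.1546, 0.2160, 0.1753, 0.1893]
t=3: π = [0.1071, 0.1591, 0.1564, 0.2099, 0.1757, 0.1917]
t=4: π = [0.1079, 0.1595, 0.1567, 0.2065, 0.1767, 0.1927]
t=5: π = [0.1080, 0.1599, 0.1571, 0.2047, 0.1771, 0.1933]
t=6: π = [0.1081, 0.1600, 0.1572, 0.2038, 0.1773, 0.1935]
t=7: π = [0.1081, 0.1601, 0.1573, 0.2033, 0.1775, 0.1937]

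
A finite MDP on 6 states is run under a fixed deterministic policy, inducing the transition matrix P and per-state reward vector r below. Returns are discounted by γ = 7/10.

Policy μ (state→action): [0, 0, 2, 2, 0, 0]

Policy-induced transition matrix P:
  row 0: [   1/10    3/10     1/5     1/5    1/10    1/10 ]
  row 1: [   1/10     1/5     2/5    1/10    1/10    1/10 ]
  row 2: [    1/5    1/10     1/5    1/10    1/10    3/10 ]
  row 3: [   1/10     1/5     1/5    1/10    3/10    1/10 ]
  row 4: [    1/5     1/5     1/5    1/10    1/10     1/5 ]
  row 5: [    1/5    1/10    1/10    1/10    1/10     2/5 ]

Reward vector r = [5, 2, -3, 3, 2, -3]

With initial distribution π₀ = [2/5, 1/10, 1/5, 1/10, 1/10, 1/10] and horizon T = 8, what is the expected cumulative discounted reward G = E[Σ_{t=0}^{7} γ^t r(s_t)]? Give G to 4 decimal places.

t=0: π = [0.4000, 0.1000, 0.2000, 0.1000, 0.1000, 0.1000], E[r] = 1.8000, γ^t·E[r] = 1.800000, running G = 1.800000
t=1: π = [0.1400, 0.2100, 0.2100, 0.1400, 0.1200, 0.1800], E[r] = 0.6100, γ^t·E[r] = 0.427000, running G = 2.227000
t=2: π = [0.1510, 0.1750, 0.2240, 0.1140, 0.1280, 0.2080], E[r] = 0.4070, γ^t·E[r] = 0.199430, running G = 2.426430
t=3: π = [0.1560, 0.1719, 0.2142, 0.1151, 0.1228, 0.2200], E[r] = 0.4121, γ^t·E[r] = 0.141350, running G = 2.567780
t=4: π = [0.1557, 0.1722, 0.2124, 0.1156, 0.1230, 0.2211], E[r] = 0.4152, γ^t·E[r] = 0.099690, running G = 2.667470
t=5: π = [0.1557, 0.1722, 0.2123, 0.1156, 0.1231, 0.2211], E[r] = 0.4153, γ^t·E[r] = 0.069806, running G = 2.737275
t=6: π = [0.1557, 0.1722, 0.2123, 0.1156, 0.1231, 0.2211], E[r] = 0.4153, γ^t·E[r] = 0.048861, running G = 2.786137
t=7: π = [0.1557, 0.1722, 0.2123, 0.1156, 0.1231, 0.2211], E[r] = 0.4153, γ^t·E[r] = 0.034203, running G = 2.820339

G = 2.8203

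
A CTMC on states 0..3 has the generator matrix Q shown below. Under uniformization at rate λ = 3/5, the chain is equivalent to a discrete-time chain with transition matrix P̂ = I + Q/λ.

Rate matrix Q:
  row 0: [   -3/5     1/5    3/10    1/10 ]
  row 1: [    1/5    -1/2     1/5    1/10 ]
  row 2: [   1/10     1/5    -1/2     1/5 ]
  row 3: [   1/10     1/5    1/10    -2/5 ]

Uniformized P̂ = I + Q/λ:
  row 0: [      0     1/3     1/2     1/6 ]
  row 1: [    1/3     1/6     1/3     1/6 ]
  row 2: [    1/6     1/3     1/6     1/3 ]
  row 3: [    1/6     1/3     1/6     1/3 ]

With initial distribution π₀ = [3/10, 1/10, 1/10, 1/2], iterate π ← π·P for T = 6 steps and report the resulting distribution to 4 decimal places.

t=0: π = [0.3000, 0.1000, 0.1000, 0.5000]
t=1: π = [0.1333, 0.3167, 0.2833, 0.2667]
t=2: π = [0.1972, 0.2806, 0.2639, 0.2583]
t=3: π = [0.1806, 0.2866, 0.2792, 0.2537]
t=4: π = [0.1843, 0.2856, 0.2746, 0.2555]
t=5: π = [0.1835, 0.2857, 0.2757, 0.2550]
t=6: π = [0.1837, 0.2857, 0.2755, 0.2551]

π = [0.1837, 0.2857, 0.2755, 0.2551]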